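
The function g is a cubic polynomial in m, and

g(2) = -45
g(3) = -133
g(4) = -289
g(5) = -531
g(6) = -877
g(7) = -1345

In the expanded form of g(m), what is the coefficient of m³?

-3

Write g(m) = am³ + bm² + cm + d; the 6 given values yield a linear system in the 4 coefficients.
Solving, g(m) = -3m³ - 7m² + 4m - 1.
The coefficient of m³ is -3.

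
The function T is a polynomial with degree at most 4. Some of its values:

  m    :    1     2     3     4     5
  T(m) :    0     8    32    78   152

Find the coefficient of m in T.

First differences: 8, 24, 46, 74. Second differences: 16, 22, 28. Third differences: 6, 6.
Level-3 differences are constant, so T has degree 3.
Fitting a degree-3 polynomial gives T(m) = m³ + 2m² - 5m + 2.
The coefficient of m is -5.

-5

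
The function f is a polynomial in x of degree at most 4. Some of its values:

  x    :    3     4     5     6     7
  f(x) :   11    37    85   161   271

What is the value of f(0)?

5

Write f(x) = ax^4 + bx³ + cx² + dx + e; the 5 given values yield a linear system in the 5 coefficients.
Solving, the leading coefficient vanishes, and f(x) = x³ - x² - 4x + 5.
Then f(0) = 5.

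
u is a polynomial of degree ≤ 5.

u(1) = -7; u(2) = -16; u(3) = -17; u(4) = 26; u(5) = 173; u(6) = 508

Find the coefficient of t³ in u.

-4

Write u(t) = at^5 + bt^4 + ct³ + dt² + et + p; the 6 given values yield a linear system in the 6 coefficients.
Solving, the leading coefficient vanishes, and u(t) = t^4 - 4t³ + 3t² - 5t - 2.
The coefficient of t³ is -4.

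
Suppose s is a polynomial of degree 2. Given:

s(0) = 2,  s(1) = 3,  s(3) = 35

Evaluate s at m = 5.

Write s(m) = am² + bm + c; the 3 given values yield a linear system in the 3 coefficients.
Solving, s(m) = 5m² - 4m + 2.
Then s(5) = 107.

107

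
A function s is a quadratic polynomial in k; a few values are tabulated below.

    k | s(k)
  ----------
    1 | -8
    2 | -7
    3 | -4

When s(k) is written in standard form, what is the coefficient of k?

-2

Write s(k) = ak² + bk + c; the 3 given values yield a linear system in the 3 coefficients.
Solving, s(k) = k² - 2k - 7.
The coefficient of k is -2.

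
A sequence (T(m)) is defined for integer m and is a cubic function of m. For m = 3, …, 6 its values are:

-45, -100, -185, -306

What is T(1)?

-1

Write T(m) = am³ + bm² + cm + d; the 4 given values yield a linear system in the 4 coefficients.
Solving, T(m) = -m³ - 3m² + 3m.
Then T(1) = -1.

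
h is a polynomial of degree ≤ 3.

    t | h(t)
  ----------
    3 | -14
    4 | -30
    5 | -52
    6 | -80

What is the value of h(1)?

0

First differences: -16, -22, -28. Second differences: -6, -6.
Level-2 differences are constant, so h has degree 2.
Fitting a degree-2 polynomial gives h(t) = -3t² + 5t - 2.
Then h(1) = 0.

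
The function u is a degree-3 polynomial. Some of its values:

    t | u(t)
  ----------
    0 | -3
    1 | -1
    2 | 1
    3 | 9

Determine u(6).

Write u(t) = at³ + bt² + ct + d; the 4 given values yield a linear system in the 4 coefficients.
Solving, u(t) = t³ - 3t² + 4t - 3.
Then u(6) = 129.

129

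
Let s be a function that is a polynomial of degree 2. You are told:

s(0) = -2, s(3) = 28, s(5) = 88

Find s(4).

54

Write s(x) = ax² + bx + c; the 3 given values yield a linear system in the 3 coefficients.
Solving, s(x) = 4x² - 2x - 2.
Then s(4) = 54.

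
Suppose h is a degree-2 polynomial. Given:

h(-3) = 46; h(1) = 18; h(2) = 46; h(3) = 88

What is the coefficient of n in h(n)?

7

Write h(n) = an² + bn + c; the 4 given values yield a linear system in the 3 coefficients.
Solving, h(n) = 7n² + 7n + 4.
The coefficient of n is 7.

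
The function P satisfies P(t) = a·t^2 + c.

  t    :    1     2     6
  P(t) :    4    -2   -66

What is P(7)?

-92

From P(1) = 4 and P(2) = -2: 1a + c = 4 and 4a + c = -2.
Subtracting: 3a = -6, so a = -2; then c = 4 − (-2)·1 = 6.
So P(t) = -2t² + 6, and P(7) = -92.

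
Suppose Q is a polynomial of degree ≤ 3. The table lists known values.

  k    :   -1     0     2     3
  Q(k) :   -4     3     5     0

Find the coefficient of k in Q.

Write Q(k) = ak³ + bk² + ck + d; the 4 given values yield a linear system in the 4 coefficients.
Solving, the leading coefficient vanishes, and Q(k) = -2k² + 5k + 3.
The coefficient of k is 5.

5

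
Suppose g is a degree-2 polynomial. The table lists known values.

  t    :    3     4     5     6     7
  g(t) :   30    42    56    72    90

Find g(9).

Write g(t) = at² + bt + c; the 5 given values yield a linear system in the 3 coefficients.
Solving, g(t) = t² + 5t + 6.
Then g(9) = 132.

132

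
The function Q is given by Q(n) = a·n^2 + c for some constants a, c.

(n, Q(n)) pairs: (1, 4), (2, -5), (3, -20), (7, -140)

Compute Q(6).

-101

From Q(1) = 4 and Q(2) = -5: 1a + c = 4 and 4a + c = -5.
Subtracting: 3a = -9, so a = -3; then c = 4 − (-3)·1 = 7.
So Q(n) = -3n² + 7, and Q(6) = -101.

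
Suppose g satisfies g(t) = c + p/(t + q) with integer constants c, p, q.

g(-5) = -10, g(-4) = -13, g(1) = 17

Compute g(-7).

(g(t) − c)(t + q) = p for each data point; the three points give a linear system in c and q, then p follows.
Solving: c = -1, q = 1, p = 36, so g(t) = -1 + 36/(t + 1).
Then g(-7) = -1 + 36/(-6) = -7.

-7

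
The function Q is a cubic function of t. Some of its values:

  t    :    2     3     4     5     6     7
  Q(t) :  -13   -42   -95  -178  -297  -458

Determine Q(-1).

-10

First differences: -29, -53, -83, -119, -161. Second differences: -24, -30, -36, -42. Third differences: -6, -6, -6.
Level-3 differences are constant, so Q has degree 3.
Fitting a degree-3 polynomial gives Q(t) = -t³ - 3t² + 5t - 3.
Then Q(-1) = -10.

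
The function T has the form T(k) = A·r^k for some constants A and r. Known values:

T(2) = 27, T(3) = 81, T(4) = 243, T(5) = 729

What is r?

3

Consecutive ratio: 81/27 = 3, and 243/81 = 3, so r = 3.
Then A·3^2 = 27 gives A = 3, and T(k) = 3·3^k.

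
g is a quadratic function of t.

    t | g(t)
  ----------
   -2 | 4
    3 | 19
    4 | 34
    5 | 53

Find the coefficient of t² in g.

Write g(t) = at² + bt + c; the 4 given values yield a linear system in the 3 coefficients.
Solving, g(t) = 2t² + t - 2.
The coefficient of t² is 2.

2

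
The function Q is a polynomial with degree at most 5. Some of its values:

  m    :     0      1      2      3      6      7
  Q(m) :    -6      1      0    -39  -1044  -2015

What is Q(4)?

Write Q(m) = am^5 + bm^4 + cm³ + dm² + em + p; the 6 given values yield a linear system in the 6 coefficients.
Solving, the leading coefficient vanishes, and Q(m) = -m^4 + m³ + 7m - 6.
Then Q(4) = -170.

-170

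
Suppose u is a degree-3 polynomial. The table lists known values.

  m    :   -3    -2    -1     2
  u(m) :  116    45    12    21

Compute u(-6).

Write u(m) = am³ + bm² + cm + d; the 4 given values yield a linear system in the 4 coefficients.
Solving, u(m) = -2m³ + 7m² + 2m + 5.
Then u(-6) = 677.

677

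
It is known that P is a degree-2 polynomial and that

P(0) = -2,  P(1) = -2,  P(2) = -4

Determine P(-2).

Write P(m) = am² + bm + c; the 3 given values yield a linear system in the 3 coefficients.
Solving, P(m) = -m² + m - 2.
Then P(-2) = -8.

-8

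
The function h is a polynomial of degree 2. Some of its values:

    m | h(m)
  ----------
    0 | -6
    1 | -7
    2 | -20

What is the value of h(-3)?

Write h(m) = am² + bm + c; the 3 given values yield a linear system in the 3 coefficients.
Solving, h(m) = -6m² + 5m - 6.
Then h(-3) = -75.

-75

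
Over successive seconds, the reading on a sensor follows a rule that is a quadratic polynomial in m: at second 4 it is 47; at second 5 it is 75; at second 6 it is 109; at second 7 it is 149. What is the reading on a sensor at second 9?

247

Write the value at m as f(m).
First differences: 28, 34, 40. Second differences: 6, 6.
Level-2 differences are constant, so f has degree 2.
Fitting a degree-2 polynomial gives f(m) = 3m² + m - 5.
Then f(9) = 247.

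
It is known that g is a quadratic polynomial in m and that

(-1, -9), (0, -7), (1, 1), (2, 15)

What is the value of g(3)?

35

Write g(m) = am² + bm + c; the 4 given values yield a linear system in the 3 coefficients.
Solving, g(m) = 3m² + 5m - 7.
Then g(3) = 35.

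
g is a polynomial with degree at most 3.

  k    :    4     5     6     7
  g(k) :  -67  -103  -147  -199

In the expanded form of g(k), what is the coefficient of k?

0

First differences: -36, -44, -52. Second differences: -8, -8.
Level-2 differences are constant, so g has degree 2.
Fitting a degree-2 polynomial gives g(k) = -4k² - 3.
The coefficient of k is 0.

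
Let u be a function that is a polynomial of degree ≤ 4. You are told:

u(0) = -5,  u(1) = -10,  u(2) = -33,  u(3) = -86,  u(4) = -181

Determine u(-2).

First differences: -5, -23, -53, -95. Second differences: -18, -30, -42. Third differences: -12, -12.
Level-3 differences are constant, so u has degree 3.
Fitting a degree-3 polynomial gives u(n) = -2n³ - 3n² - 5.
Then u(-2) = -1.

-1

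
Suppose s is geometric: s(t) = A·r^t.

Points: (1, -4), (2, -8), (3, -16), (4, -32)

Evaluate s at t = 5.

Consecutive ratio: -8/(-4) = 2, and -16/(-8) = 2, so r = 2.
Then A·2^1 = -4 gives A = -2, and s(t) = -2·2^t.
s(5) = -2·2^5 = -64.

-64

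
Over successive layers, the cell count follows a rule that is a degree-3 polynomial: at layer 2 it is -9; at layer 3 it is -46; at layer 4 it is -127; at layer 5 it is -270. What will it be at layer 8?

-1251

Write the value at k as Q(k).
Write Q(k) = ak³ + bk² + ck + d; the 4 given values yield a linear system in the 4 coefficients.
Solving, Q(k) = -3k³ + 5k² - 5k + 5.
Then Q(8) = -1251.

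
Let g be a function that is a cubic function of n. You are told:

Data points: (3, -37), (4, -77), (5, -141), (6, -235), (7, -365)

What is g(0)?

First differences: -40, -64, -94, -130. Second differences: -24, -30, -36. Third differences: -6, -6.
Level-3 differences are constant, so g has degree 3.
Fitting a degree-3 polynomial gives g(n) = -n³ - 3n - 1.
The constant term is g(0) = -1.

-1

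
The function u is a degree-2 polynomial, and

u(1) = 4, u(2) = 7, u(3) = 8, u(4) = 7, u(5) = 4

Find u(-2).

First differences: 3, 1, -1, -3. Second differences: -2, -2, -2.
Level-2 differences are constant, so u has degree 2.
Fitting a degree-2 polynomial gives u(t) = -t² + 6t - 1.
Then u(-2) = -17.

-17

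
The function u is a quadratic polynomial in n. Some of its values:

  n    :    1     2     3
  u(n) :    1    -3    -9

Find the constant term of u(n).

3

Write u(n) = an² + bn + c; the 3 given values yield a linear system in the 3 coefficients.
Solving, u(n) = -n² - n + 3.
The constant term is u(0) = 3.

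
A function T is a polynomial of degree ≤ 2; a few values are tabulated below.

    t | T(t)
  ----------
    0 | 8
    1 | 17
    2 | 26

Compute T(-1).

-1

Write T(t) = at² + bt + c; the 3 given values yield a linear system in the 3 coefficients.
Solving, the leading coefficient vanishes, and T(t) = 9t + 8.
Then T(-1) = -1.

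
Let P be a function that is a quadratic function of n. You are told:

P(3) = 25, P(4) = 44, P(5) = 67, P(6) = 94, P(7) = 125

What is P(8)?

160

First differences: 19, 23, 27, 31. Second differences: 4, 4, 4.
Level-2 differences are constant, so P has degree 2.
Fitting a degree-2 polynomial gives P(n) = 2n² + 5n - 8.
Then P(8) = 160.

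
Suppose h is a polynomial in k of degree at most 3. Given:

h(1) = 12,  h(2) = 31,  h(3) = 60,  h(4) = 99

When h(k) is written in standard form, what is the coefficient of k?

4

Write h(k) = ak³ + bk² + ck + d; the 4 given values yield a linear system in the 4 coefficients.
Solving, the leading coefficient vanishes, and h(k) = 5k² + 4k + 3.
The coefficient of k is 4.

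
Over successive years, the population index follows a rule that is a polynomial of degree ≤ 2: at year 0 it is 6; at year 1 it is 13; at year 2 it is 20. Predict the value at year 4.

34

Write the value at x as h(x).
Write h(x) = ax² + bx + c; the 3 given values yield a linear system in the 3 coefficients.
Solving, the leading coefficient vanishes, and h(x) = 7x + 6.
Then h(4) = 34.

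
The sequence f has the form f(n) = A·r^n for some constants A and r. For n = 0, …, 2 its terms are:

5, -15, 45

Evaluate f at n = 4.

405

Consecutive ratio: -15/5 = -3, and 45/(-15) = -3, so r = -3.
Then A·(-3)^0 = 5 gives A = 5, and f(n) = 5·(-3)^n.
f(4) = 5·(-3)^4 = 405.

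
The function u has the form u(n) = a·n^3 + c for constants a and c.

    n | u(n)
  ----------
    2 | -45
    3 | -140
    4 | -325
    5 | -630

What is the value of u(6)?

From u(2) = -45 and u(3) = -140: 8a + c = -45 and 27a + c = -140.
Subtracting: 19a = -95, so a = -5; then c = -45 − (-5)·8 = -5.
So u(n) = -5n³ − 5, and u(6) = -1085.

-1085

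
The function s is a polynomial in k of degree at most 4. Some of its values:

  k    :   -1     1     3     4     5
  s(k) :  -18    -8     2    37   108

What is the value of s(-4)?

Write s(k) = ak^4 + bk³ + ck² + dk + e; the 5 given values yield a linear system in the 5 coefficients.
Solving, the leading coefficient vanishes, and s(k) = 2k³ - 6k² + 3k - 7.
Then s(-4) = -243.

-243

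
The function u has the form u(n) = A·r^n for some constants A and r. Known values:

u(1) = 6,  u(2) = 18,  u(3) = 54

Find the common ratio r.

3

Consecutive ratio: 18/6 = 3, and 54/18 = 3, so r = 3.
Then A·3^1 = 6 gives A = 2, and u(n) = 2·3^n.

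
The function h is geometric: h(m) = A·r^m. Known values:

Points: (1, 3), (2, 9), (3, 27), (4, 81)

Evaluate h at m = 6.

Consecutive ratio: 9/3 = 3, and 27/9 = 3, so r = 3.
Then A·3^1 = 3 gives A = 1, and h(m) = 1·3^m.
h(6) = 1·3^6 = 729.

729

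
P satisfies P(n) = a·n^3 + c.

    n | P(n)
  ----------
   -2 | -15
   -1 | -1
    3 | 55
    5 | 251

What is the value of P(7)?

From P(-2) = -15 and P(-1) = -1: -8a + c = -15 and -1a + c = -1.
Subtracting: 7a = 14, so a = 2; then c = -15 − 2·(-8) = 1.
So P(n) = 2n³ + 1, and P(7) = 687.

687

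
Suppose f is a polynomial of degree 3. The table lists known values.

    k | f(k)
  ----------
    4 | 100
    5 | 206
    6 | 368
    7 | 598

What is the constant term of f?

-4

Write f(k) = ak³ + bk² + ck + d; the 4 given values yield a linear system in the 4 coefficients.
Solving, f(k) = 2k³ - 2k² + 2k - 4.
The constant term is f(0) = -4.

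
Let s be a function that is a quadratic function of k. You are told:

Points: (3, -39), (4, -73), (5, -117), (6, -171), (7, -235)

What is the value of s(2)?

-15

First differences: -34, -44, -54, -64. Second differences: -10, -10, -10.
Level-2 differences are constant, so s has degree 2.
Fitting a degree-2 polynomial gives s(k) = -5k² + k + 3.
Then s(2) = -15.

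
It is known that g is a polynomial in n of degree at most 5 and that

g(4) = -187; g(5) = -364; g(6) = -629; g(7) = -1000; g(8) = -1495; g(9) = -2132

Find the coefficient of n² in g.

1

Write g(n) = an^5 + bn^4 + cn³ + dn² + en + p; the 6 given values yield a linear system in the 6 coefficients.
Solving, the top 2 coefficients vanish, and g(n) = -3n³ + n² - 3n + 1.
The coefficient of n² is 1.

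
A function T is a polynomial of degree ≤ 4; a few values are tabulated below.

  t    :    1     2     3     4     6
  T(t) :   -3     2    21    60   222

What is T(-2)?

Write T(t) = at^4 + bt³ + ct² + dt + e; the 5 given values yield a linear system in the 5 coefficients.
Solving, the leading coefficient vanishes, and T(t) = t³ + t² - 5t.
Then T(-2) = 6.

6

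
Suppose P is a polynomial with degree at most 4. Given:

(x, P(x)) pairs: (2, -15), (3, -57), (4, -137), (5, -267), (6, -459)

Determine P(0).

Write P(x) = ax^4 + bx³ + cx² + dx + e; the 5 given values yield a linear system in the 5 coefficients.
Solving, the leading coefficient vanishes, and P(x) = -2x³ - x² + x + 3.
Then P(0) = 3.

3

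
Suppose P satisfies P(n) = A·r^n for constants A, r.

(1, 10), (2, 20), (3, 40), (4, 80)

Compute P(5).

160

Consecutive ratio: 20/10 = 2, and 40/20 = 2, so r = 2.
Then A·2^1 = 10 gives A = 5, and P(n) = 5·2^n.
P(5) = 5·2^5 = 160.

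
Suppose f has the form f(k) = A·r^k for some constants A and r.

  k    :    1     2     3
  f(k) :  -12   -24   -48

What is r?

2

Consecutive ratio: -24/(-12) = 2, and -48/(-24) = 2, so r = 2.
Then A·2^1 = -12 gives A = -6, and f(k) = -6·2^k.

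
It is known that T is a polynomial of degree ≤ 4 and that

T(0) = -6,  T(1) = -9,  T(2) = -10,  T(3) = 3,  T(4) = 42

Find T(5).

119

First differences: -3, -1, 13, 39. Second differences: 2, 14, 26. Third differences: 12, 12.
Level-3 differences are constant, so T has degree 3.
Fitting a degree-3 polynomial gives T(x) = 2x³ - 5x² - 6.
Then T(5) = 119.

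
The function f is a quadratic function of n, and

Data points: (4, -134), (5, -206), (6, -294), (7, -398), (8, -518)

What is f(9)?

Write f(n) = an² + bn + c; the 5 given values yield a linear system in the 3 coefficients.
Solving, f(n) = -8n² - 6.
Then f(9) = -654.

-654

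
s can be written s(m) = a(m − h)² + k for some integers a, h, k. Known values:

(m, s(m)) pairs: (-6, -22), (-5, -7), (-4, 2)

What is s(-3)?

First differences 15, 9; second difference -6 = 2a, so a = -3.
Expanding, the m-coefficient is −2ah = 6h; matching it to the data gives h = -3, and then k = 5.
So s(m) = -3(m + 3)² + 5.
s(-3) = -3·0² + 5 = 5.

5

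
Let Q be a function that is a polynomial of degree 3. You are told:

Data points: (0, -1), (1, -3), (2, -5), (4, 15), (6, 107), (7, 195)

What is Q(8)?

319

Write Q(m) = am³ + bm² + cm + d; the 6 given values yield a linear system in the 4 coefficients.
Solving, Q(m) = m³ - 3m² - 1.
Then Q(8) = 319.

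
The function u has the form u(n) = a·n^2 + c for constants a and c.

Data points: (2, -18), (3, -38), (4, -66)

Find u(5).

From u(2) = -18 and u(3) = -38: 4a + c = -18 and 9a + c = -38.
Subtracting: 5a = -20, so a = -4; then c = -18 − (-4)·4 = -2.
So u(n) = -4n² − 2, and u(5) = -102.

-102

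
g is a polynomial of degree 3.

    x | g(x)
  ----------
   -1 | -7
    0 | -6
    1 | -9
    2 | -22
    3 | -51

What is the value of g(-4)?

26

First differences: 1, -3, -13, -29. Second differences: -4, -10, -16. Third differences: -6, -6.
Level-3 differences are constant, so g has degree 3.
Fitting a degree-3 polynomial gives g(x) = -x³ - 2x² - 6.
Then g(-4) = 26.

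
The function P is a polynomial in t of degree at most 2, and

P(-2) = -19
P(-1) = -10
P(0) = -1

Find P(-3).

-28

First differences: 9, 9.
Level-1 differences are constant, so P has degree 1.
Fitting a degree-1 polynomial gives P(t) = 9t - 1.
Then P(-3) = -28.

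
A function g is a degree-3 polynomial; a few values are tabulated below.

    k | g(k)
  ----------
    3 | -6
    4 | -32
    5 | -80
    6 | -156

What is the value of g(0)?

Write g(k) = ak³ + bk² + ck + d; the 4 given values yield a linear system in the 4 coefficients.
Solving, g(k) = -k³ + k² + 4k.
Then g(0) = 0.

0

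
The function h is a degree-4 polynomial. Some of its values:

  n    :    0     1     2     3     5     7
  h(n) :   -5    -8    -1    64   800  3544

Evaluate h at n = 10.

Write h(n) = an^4 + bn³ + cn² + dn + e; the 6 given values yield a linear system in the 5 coefficients.
Solving, h(n) = 2n^4 - 4n³ + 3n² - 4n - 5.
Then h(10) = 16255.

16255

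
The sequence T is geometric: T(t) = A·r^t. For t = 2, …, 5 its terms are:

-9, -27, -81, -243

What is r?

Consecutive ratio: -27/(-9) = 3, and -81/(-27) = 3, so r = 3.
Then A·3^2 = -9 gives A = -1, and T(t) = -1·3^t.

3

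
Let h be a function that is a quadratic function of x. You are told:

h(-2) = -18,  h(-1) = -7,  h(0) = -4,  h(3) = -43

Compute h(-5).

-99

Write h(x) = ax² + bx + c; the 4 given values yield a linear system in the 3 coefficients.
Solving, h(x) = -4x² - x - 4.
Then h(-5) = -99.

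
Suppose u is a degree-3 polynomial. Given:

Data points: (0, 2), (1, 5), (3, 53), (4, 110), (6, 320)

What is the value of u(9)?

965

Write u(m) = am³ + bm² + cm + d; the 5 given values yield a linear system in the 4 coefficients.
Solving, u(m) = m³ + 3m² - m + 2.
Then u(9) = 965.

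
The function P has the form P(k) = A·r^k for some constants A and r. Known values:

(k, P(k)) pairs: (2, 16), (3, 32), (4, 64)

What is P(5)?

Consecutive ratio: 32/16 = 2, and 64/32 = 2, so r = 2.
Then A·2^2 = 16 gives A = 4, and P(k) = 4·2^k.
P(5) = 4·2^5 = 128.

128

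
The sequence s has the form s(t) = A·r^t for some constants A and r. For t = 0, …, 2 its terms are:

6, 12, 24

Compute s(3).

Consecutive ratio: 12/6 = 2, and 24/12 = 2, so r = 2.
Then A·2^0 = 6 gives A = 6, and s(t) = 6·2^t.
s(3) = 6·2^3 = 48.

48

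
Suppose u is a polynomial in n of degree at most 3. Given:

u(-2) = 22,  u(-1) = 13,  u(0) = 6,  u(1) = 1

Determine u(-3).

First differences: -9, -7, -5. Second differences: 2, 2.
Level-2 differences are constant, so u has degree 2.
Fitting a degree-2 polynomial gives u(n) = n² - 6n + 6.
Then u(-3) = 33.

33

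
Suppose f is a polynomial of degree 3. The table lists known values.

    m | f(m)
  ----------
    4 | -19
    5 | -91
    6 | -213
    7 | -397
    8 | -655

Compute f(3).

15

First differences: -72, -122, -184, -258. Second differences: -50, -62, -74. Third differences: -12, -12.
Level-3 differences are constant, so f has degree 3.
Fitting a degree-3 polynomial gives f(m) = -2m³ + 5m² + 5m + 9.
Then f(3) = 15.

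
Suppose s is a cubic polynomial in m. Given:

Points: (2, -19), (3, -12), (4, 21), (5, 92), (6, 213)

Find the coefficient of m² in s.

First differences: 7, 33, 71, 121. Second differences: 26, 38, 50. Third differences: 12, 12.
Level-3 differences are constant, so s has degree 3.
Fitting a degree-3 polynomial gives s(m) = 2m³ - 5m² - 6m - 3.
The coefficient of m² is -5.

-5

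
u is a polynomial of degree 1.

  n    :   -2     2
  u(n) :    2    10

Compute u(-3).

0

Write u(n) = an + b; the 2 given values yield a linear system in the 2 coefficients.
Solving, u(n) = 2n + 6.
Then u(-3) = 0.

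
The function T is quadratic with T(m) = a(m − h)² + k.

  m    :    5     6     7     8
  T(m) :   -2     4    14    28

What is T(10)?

68

First differences 6, 10, 14; second difference 4 = 2a, so a = 2.
Expanding, the m-coefficient is −2ah = -4h; matching it to the data gives h = 4, and then k = -4.
So T(m) = 2(m − 4)² − 4.
T(10) = 2·6² − 4 = 68.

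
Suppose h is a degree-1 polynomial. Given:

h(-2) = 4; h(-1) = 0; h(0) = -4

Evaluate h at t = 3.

-16

First differences: -4, -4.
Level-1 differences are constant, so h has degree 1.
Fitting a degree-1 polynomial gives h(t) = -4t - 4.
Then h(3) = -16.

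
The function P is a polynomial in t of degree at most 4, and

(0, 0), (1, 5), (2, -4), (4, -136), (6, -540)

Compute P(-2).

Write P(t) = at^4 + bt³ + ct² + dt + e; the 5 given values yield a linear system in the 5 coefficients.
Solving, the leading coefficient vanishes, and P(t) = -3t³ + 2t² + 6t.
Then P(-2) = 20.

20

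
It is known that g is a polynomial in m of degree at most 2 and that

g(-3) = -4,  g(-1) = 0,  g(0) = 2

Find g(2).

Write g(m) = am² + bm + c; the 3 given values yield a linear system in the 3 coefficients.
Solving, the leading coefficient vanishes, and g(m) = 2m + 2.
Then g(2) = 6.

6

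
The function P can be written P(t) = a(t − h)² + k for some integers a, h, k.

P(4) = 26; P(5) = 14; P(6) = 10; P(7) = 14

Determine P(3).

First differences -12, -4, 4; second difference 8 = 2a, so a = 4.
Expanding, the t-coefficient is −2ah = -8h; matching it to the data gives h = 6, and then k = 10.
So P(t) = 4(t − 6)² + 10.
P(3) = 4·(-3)² + 10 = 46.

46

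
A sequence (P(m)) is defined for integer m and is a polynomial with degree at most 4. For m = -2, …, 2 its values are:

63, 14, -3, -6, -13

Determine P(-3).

First differences: -49, -17, -3, -7. Second differences: 32, 14, -4. Third differences: -18, -18.
Level-3 differences are constant, so P has degree 3.
Fitting a degree-3 polynomial gives P(m) = -3m³ + 7m² - 7m - 3.
Then P(-3) = 162.

162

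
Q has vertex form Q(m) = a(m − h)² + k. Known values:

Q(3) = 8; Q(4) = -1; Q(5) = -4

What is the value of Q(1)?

44

First differences -9, -3; second difference 6 = 2a, so a = 3.
Expanding, the m-coefficient is −2ah = -6h; matching it to the data gives h = 5, and then k = -4.
So Q(m) = 3(m − 5)² − 4.
Q(1) = 3·(-4)² − 4 = 44.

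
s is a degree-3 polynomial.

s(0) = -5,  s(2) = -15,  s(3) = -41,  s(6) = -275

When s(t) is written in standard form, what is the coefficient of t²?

Write s(t) = at³ + bt² + ct + d; the 4 given values yield a linear system in the 4 coefficients.
Solving, s(t) = -t³ - 2t² + 3t - 5.
The coefficient of t² is -2.

-2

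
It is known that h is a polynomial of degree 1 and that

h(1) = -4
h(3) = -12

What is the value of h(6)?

-24

Write h(m) = am + b; the 2 given values yield a linear system in the 2 coefficients.
Solving, h(m) = -4m.
Then h(6) = -24.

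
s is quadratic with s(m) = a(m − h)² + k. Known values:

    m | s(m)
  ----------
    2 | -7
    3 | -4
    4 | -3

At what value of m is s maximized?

4

First differences 3, 1; second difference -2 = 2a, so a = -1.
Expanding, the m-coefficient is −2ah = 2h; matching it to the data gives h = 4, and then k = -3.
So s(m) = -1(m − 4)² − 3.
Hence h = 4.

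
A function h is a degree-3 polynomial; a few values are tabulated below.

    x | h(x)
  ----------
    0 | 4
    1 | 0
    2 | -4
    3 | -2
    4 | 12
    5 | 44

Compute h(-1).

2

First differences: -4, -4, 2, 14, 32. Second differences: 0, 6, 12, 18. Third differences: 6, 6, 6.
Level-3 differences are constant, so h has degree 3.
Fitting a degree-3 polynomial gives h(x) = x³ - 3x² - 2x + 4.
Then h(-1) = 2.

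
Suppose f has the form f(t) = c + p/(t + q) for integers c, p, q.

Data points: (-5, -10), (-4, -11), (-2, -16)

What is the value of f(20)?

(f(t) − c)(t + q) = p for each data point; the three points give a linear system in c and q, then p follows.
Solving: c = -6, q = 0, p = 20, so f(t) = -6 + 20/(t + 0).
Then f(20) = -6 + 20/20 = -5.

-5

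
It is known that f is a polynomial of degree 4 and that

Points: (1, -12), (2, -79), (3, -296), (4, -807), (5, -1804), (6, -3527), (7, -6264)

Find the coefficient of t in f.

First differences: -67, -217, -511, -997, -1723, -2737. Second differences: -150, -294, -486, -726, -1014. Third differences: -144, -192, -240, -288. Fourth differences: -48, -48, -48.
Level-4 differences are constant, so f has degree 4.
Fitting a degree-4 polynomial gives f(t) = -2t^4 - 4t³ - t² - 6t + 1.
The coefficient of t is -6.

-6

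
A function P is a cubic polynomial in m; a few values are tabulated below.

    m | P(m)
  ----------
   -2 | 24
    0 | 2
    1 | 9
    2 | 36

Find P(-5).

Write P(m) = am³ + bm² + cm + d; the 4 given values yield a linear system in the 4 coefficients.
Solving, P(m) = m³ + 7m² - m + 2.
Then P(-5) = 57.

57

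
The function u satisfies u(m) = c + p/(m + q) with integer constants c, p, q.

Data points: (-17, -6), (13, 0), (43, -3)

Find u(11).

1

(u(m) − c)(m + q) = p for each data point; the three points give a linear system in c and q, then p follows.
Solving: c = -4, q = -3, p = 40, so u(m) = -4 + 40/(m − 3).
Then u(11) = -4 + 40/8 = 1.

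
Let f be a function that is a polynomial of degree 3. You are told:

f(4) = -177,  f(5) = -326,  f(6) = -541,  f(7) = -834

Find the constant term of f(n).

-1

Write f(n) = an³ + bn² + cn + d; the 4 given values yield a linear system in the 4 coefficients.
Solving, f(n) = -2n³ - 3n² - 1.
The constant term is f(0) = -1.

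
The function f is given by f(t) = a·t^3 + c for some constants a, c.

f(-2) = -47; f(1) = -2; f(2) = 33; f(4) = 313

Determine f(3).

From f(-2) = -47 and f(1) = -2: -8a + c = -47 and 1a + c = -2.
Subtracting: 9a = 45, so a = 5; then c = -47 − 5·(-8) = -7.
So f(t) = 5t³ − 7, and f(3) = 128.

128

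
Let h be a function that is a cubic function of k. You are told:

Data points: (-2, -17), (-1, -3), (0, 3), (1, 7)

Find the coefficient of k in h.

4

Write h(k) = ak³ + bk² + ck + d; the 4 given values yield a linear system in the 4 coefficients.
Solving, h(k) = k³ - k² + 4k + 3.
The coefficient of k is 4.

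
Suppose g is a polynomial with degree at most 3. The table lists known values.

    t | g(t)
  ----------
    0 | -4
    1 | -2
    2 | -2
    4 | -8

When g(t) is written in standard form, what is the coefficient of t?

3

Write g(t) = at³ + bt² + ct + d; the 4 given values yield a linear system in the 4 coefficients.
Solving, the leading coefficient vanishes, and g(t) = -t² + 3t - 4.
The coefficient of t is 3.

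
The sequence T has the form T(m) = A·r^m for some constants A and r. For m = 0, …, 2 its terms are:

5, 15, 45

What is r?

3

Consecutive ratio: 15/5 = 3, and 45/15 = 3, so r = 3.
Then A·3^0 = 5 gives A = 5, and T(m) = 5·3^m.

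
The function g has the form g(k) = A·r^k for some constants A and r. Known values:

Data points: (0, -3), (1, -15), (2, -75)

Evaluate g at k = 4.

Consecutive ratio: -15/(-3) = 5, and -75/(-15) = 5, so r = 5.
Then A·5^0 = -3 gives A = -3, and g(k) = -3·5^k.
g(4) = -3·5^4 = -1875.

-1875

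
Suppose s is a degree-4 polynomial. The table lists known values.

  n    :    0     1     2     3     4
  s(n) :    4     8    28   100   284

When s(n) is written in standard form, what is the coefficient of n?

Write s(n) = an^4 + bn³ + cn² + dn + e; the 5 given values yield a linear system in the 5 coefficients.
Solving, s(n) = n^4 + n² + 2n + 4.
The coefficient of n is 2.

2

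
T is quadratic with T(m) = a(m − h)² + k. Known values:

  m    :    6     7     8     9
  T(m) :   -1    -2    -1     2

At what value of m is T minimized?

7

First differences -1, 1, 3; second difference 2 = 2a, so a = 1.
Expanding, the m-coefficient is −2ah = -2h; matching it to the data gives h = 7, and then k = -2.
So T(m) = 1(m − 7)² − 2.
Hence h = 7.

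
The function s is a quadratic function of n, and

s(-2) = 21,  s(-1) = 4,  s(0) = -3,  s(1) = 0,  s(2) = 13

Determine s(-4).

85

First differences: -17, -7, 3, 13. Second differences: 10, 10, 10.
Level-2 differences are constant, so s has degree 2.
Fitting a degree-2 polynomial gives s(n) = 5n² - 2n - 3.
Then s(-4) = 85.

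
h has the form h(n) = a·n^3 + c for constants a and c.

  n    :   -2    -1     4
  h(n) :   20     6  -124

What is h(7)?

-682

From h(-2) = 20 and h(-1) = 6: -8a + c = 20 and -1a + c = 6.
Subtracting: 7a = -14, so a = -2; then c = 20 − (-2)·(-8) = 4.
So h(n) = -2n³ + 4, and h(7) = -682.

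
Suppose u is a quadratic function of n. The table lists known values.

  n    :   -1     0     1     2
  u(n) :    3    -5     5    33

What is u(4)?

143

First differences: -8, 10, 28. Second differences: 18, 18.
Level-2 differences are constant, so u has degree 2.
Fitting a degree-2 polynomial gives u(n) = 9n² + n - 5.
Then u(4) = 143.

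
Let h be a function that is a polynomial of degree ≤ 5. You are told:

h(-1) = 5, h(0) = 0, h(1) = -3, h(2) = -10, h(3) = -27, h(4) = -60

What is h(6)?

-198

First differences: -5, -3, -7, -17, -33. Second differences: 2, -4, -10, -16. Third differences: -6, -6, -6.
Level-3 differences are constant, so h has degree 3.
Fitting a degree-3 polynomial gives h(k) = -k³ + k² - 3k.
Then h(6) = -198.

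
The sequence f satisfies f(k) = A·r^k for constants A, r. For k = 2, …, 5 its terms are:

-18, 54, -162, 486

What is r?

-3

Consecutive ratio: 54/(-18) = -3, and -162/54 = -3, so r = -3.
Then A·(-3)^2 = -18 gives A = -2, and f(k) = -2·(-3)^k.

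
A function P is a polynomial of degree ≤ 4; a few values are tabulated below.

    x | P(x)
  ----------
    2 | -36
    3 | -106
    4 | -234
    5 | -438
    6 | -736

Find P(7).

-1146

Write P(x) = ax^4 + bx³ + cx² + dx + e; the 5 given values yield a linear system in the 5 coefficients.
Solving, the leading coefficient vanishes, and P(x) = -3x³ - 2x² - 3x + 2.
Then P(7) = -1146.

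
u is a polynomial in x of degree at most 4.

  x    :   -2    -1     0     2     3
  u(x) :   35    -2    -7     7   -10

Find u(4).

-67

Write u(x) = ax^4 + bx³ + cx² + dx + e; the 5 given values yield a linear system in the 5 coefficients.
Solving, the leading coefficient vanishes, and u(x) = -3x³ + 7x² + 5x - 7.
Then u(4) = -67.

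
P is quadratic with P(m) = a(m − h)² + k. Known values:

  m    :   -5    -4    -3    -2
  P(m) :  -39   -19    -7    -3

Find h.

-2

First differences 20, 12, 4; second difference -8 = 2a, so a = -4.
Expanding, the m-coefficient is −2ah = 8h; matching it to the data gives h = -2, and then k = -3.
So P(m) = -4(m + 2)² − 3.
Hence h = -2.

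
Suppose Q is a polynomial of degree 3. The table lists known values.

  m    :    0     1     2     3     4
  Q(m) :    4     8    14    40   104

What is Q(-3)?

First differences: 4, 6, 26, 64. Second differences: 2, 20, 38. Third differences: 18, 18.
Level-3 differences are constant, so Q has degree 3.
Fitting a degree-3 polynomial gives Q(m) = 3m³ - 8m² + 9m + 4.
Then Q(-3) = -176.

-176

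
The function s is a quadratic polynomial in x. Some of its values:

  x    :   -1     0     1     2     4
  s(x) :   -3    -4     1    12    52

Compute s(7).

157

Write s(x) = ax² + bx + c; the 5 given values yield a linear system in the 3 coefficients.
Solving, s(x) = 3x² + 2x - 4.
Then s(7) = 157.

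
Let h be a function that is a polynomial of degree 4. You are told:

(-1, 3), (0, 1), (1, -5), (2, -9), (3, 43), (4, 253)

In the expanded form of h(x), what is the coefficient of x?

Write h(x) = ax^4 + bx³ + cx² + dx + e; the 6 given values yield a linear system in the 5 coefficients.
Solving, h(x) = 2x^4 - 3x³ - 4x² - x + 1.
The coefficient of x is -1.

-1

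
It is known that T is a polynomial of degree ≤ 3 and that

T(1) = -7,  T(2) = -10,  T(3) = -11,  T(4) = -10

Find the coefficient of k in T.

First differences: -3, -1, 1. Second differences: 2, 2.
Level-2 differences are constant, so T has degree 2.
Fitting a degree-2 polynomial gives T(k) = k² - 6k - 2.
The coefficient of k is -6.

-6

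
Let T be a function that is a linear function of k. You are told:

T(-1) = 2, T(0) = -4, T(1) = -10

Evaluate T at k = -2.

First differences: -6, -6.
Level-1 differences are constant, so T has degree 1.
Fitting a degree-1 polynomial gives T(k) = -6k - 4.
Then T(-2) = 8.

8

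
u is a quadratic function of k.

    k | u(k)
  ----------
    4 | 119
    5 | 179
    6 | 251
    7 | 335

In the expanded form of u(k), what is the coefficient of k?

First differences: 60, 72, 84. Second differences: 12, 12.
Level-2 differences are constant, so u has degree 2.
Fitting a degree-2 polynomial gives u(k) = 6k² + 6k - 1.
The coefficient of k is 6.

6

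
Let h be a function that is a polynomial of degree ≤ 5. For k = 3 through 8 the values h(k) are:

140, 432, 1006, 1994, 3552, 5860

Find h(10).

13566

Write h(k) = ak^5 + bk^4 + ck³ + dk² + ek + p; the 6 given values yield a linear system in the 6 coefficients.
Solving, the leading coefficient vanishes, and h(k) = k^4 + 4k³ - 4k² - 3k - 4.
Then h(10) = 13566.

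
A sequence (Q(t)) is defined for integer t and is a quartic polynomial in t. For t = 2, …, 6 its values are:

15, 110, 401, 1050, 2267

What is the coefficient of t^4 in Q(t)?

Write Q(t) = at^4 + bt³ + ct² + dt + e; the 5 given values yield a linear system in the 5 coefficients.
Solving, Q(t) = 2t^4 - t³ - 3t² - t + 5.
The coefficient of t^4 is 2.

2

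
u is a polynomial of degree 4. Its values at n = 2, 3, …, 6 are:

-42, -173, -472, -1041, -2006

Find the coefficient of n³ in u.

-3

Write u(n) = an^4 + bn³ + cn² + dn + e; the 5 given values yield a linear system in the 5 coefficients.
Solving, u(n) = -n^4 - 3n³ - 2n² + n + 4.
The coefficient of n³ is -3.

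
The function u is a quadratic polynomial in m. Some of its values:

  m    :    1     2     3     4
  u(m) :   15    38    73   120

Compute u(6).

First differences: 23, 35, 47. Second differences: 12, 12.
Level-2 differences are constant, so u has degree 2.
Fitting a degree-2 polynomial gives u(m) = 6m² + 5m + 4.
Then u(6) = 250.

250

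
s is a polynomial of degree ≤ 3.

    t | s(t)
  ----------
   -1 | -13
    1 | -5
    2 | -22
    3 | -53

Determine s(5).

-157

Write s(t) = at³ + bt² + ct + d; the 4 given values yield a linear system in the 4 coefficients.
Solving, the leading coefficient vanishes, and s(t) = -7t² + 4t - 2.
Then s(5) = -157.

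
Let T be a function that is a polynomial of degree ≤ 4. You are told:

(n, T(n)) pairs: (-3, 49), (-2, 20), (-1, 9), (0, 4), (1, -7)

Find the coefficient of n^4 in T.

Write T(n) = an^4 + bn³ + cn² + dn + e; the 5 given values yield a linear system in the 5 coefficients.
Solving, the leading coefficient vanishes, and T(n) = -2n³ - 3n² - 6n + 4.
The coefficient of n^4 is 0.

0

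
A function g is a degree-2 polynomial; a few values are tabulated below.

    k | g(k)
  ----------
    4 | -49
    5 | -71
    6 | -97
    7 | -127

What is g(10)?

-241

First differences: -22, -26, -30. Second differences: -4, -4.
Level-2 differences are constant, so g has degree 2.
Fitting a degree-2 polynomial gives g(k) = -2k² - 4k - 1.
Then g(10) = -241.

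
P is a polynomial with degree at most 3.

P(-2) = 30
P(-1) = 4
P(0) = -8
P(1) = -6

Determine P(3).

First differences: -26, -12, 2. Second differences: 14, 14.
Level-2 differences are constant, so P has degree 2.
Fitting a degree-2 polynomial gives P(n) = 7n² - 5n - 8.
Then P(3) = 40.

40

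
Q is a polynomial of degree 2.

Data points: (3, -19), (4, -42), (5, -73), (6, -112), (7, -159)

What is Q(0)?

First differences: -23, -31, -39, -47. Second differences: -8, -8, -8.
Level-2 differences are constant, so Q has degree 2.
Fitting a degree-2 polynomial gives Q(m) = -4m² + 5m + 2.
The constant term is Q(0) = 2.

2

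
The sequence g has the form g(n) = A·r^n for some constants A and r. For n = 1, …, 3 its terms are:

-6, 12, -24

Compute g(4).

48

Consecutive ratio: 12/(-6) = -2, and -24/12 = -2, so r = -2.
Then A·(-2)^1 = -6 gives A = 3, and g(n) = 3·(-2)^n.
g(4) = 3·(-2)^4 = 48.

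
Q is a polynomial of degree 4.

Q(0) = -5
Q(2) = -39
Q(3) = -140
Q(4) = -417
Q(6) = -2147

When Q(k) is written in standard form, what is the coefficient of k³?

Write Q(k) = ak^4 + bk³ + ck² + dk + e; the 5 given values yield a linear system in the 5 coefficients.
Solving, Q(k) = -2k^4 + 3k³ - 5k² - 3k - 5.
The coefficient of k³ is 3.

3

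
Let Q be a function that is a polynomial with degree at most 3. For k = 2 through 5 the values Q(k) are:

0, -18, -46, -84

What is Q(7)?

Write Q(k) = ak³ + bk² + ck + d; the 4 given values yield a linear system in the 4 coefficients.
Solving, the leading coefficient vanishes, and Q(k) = -5k² + 7k + 6.
Then Q(7) = -190.

-190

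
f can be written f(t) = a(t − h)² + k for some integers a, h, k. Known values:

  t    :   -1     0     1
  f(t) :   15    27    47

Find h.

First differences 12, 20; second difference 8 = 2a, so a = 4.
Expanding, the t-coefficient is −2ah = -8h; matching it to the data gives h = -2, and then k = 11.
So f(t) = 4(t + 2)² + 11.
Hence h = -2.

-2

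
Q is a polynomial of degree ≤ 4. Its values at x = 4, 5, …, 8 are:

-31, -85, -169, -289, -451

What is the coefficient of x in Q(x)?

7

Write Q(x) = ax^4 + bx³ + cx² + dx + e; the 5 given values yield a linear system in the 5 coefficients.
Solving, the leading coefficient vanishes, and Q(x) = -x³ + 7x + 5.
The coefficient of x is 7.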